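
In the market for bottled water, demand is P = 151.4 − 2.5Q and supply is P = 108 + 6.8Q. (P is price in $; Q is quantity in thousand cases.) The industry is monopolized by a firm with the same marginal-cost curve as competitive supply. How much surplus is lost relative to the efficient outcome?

Competitive equilibrium: 151.4 − 2.5Q = 108 + 6.8Q → Q* = 4.6667, P* = 139.7333.
Marginal revenue: MR = 151.4 − 5Q. Set MR = MC: 151.4 − 5Q = 108 + 6.8Q → Q_m = 3.678.
Price P_m = 151.4 − 2.5·3.678 = 142.205; MC(Q_m) = 108 + 6.8·3.678 = 133.0104.
Competitive Q* = 4.6667, so ΔQ = 0.9887; wedge = 142.205 − 133.0104 = 9.1946.
DWL = ½ × 0.9887 × 9.1946 = $4.55 thousand.

$4.55 thousand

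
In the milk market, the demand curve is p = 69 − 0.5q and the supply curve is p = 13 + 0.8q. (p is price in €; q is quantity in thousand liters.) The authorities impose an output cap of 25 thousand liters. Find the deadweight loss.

€212.40 thousand

Competitive equilibrium: 69 − 0.5q = 13 + 0.8q → q* = 43.0769, p* = 47.4615.
At q = 25: demand price = 69 − 0.5·25 = 56.5; supply price = 13 + 0.8·25 = 33.
Δq = 43.0769 − 25 = 18.0769; wedge = 56.5 − 33 = 23.5.
DWL = ½ × 18.0769 × 23.5 = €212.40 thousand.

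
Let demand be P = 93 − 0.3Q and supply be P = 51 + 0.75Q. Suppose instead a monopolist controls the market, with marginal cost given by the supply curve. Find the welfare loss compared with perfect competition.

41.48

Competitive equilibrium: 93 − 0.3Q = 51 + 0.75Q → Q* = 40, P* = 81.
Marginal revenue: MR = 93 − 0.6Q. Set MR = MC: 93 − 0.6Q = 51 + 0.75Q → Q_m = 31.1111.
Price P_m = 93 − 0.3·31.1111 = 83.6667; MC(Q_m) = 51 + 0.75·31.1111 = 74.3333.
Competitive Q* = 40, so ΔQ = 8.8889; wedge = 83.6667 − 74.3333 = 9.3334.
The triangle = ½ × 8.8889 × 9.3334 = 41.48.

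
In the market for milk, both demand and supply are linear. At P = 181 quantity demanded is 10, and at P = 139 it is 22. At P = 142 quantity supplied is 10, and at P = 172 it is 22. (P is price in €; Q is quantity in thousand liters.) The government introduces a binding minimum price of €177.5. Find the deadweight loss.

Demand slope = (139 − 181)/(22 − 10) = −3.5, so P = 216 − 3.5Q.
Supply slope = (172 − 142)/(22 − 10) = 2.5, so P = 117 + 2.5Q.
Competitive equilibrium: 216 − 3.5Q = 117 + 2.5Q → Q* = 16.5, P* = 158.25.
At the floor P = 177.5, quantity demanded = (216 − 177.5)/3.5 = 11.
Sellers' marginal cost at Q' = 11: 117 + 2.5·11 = 144.5.
ΔQ = 16.5 − 11 = 5.5; wedge = 177.5 − 144.5 = 33.
Deadweight loss = ½ × 5.5 × 33 = €90.75 thousand.

€90.75 thousand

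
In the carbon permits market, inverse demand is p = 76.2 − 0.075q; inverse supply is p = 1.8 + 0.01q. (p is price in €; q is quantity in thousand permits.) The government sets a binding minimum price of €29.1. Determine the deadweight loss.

Competitive equilibrium: 76.2 − 0.075q = 1.8 + 0.01q → q* = 875.2941, p* = 10.5529.
At the floor p = 29.1, quantity demanded = (76.2 − 29.1)/0.075 = 628.
Sellers' marginal cost at q' = 628: 1.8 + 0.01·628 = 8.08.
Δq = 875.2941 − 628 = 247.2941; wedge = 29.1 − 8.08 = 21.02.
Deadweight loss = ½ × 247.2941 × 21.02 = €2599.06 thousand.

€2599.06 thousand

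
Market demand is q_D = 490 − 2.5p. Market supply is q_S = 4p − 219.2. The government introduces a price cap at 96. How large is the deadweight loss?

In inverse form: demand p = 196 − 0.4q, supply p = 54.8 + 0.25q.
Competitive equilibrium: 196 − 0.4q = 54.8 + 0.25q → q* = 217.2308, p* = 109.1077.
At the ceiling p = 96, quantity supplied = (96 − 54.8)/0.25 = 164.8.
Willingness to pay at q' = 164.8: 196 − 0.4·164.8 = 130.08.
Δq = 217.2308 − 164.8 = 52.4308; wedge = 130.08 − 96 = 34.08.
Deadweight loss = ½ × 52.4308 × 34.08 = 893.42.

893.42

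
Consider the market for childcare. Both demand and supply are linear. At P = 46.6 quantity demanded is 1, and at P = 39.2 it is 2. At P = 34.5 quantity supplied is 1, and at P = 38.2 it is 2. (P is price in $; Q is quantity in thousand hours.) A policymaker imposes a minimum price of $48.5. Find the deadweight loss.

$10.07 thousand

Demand slope = (39.2 − 46.6)/(2 − 1) = −7.4, so P = 54 − 7.4Q.
Supply slope = (38.2 − 34.5)/(2 − 1) = 3.7, so P = 30.8 + 3.7Q.
Competitive equilibrium: 54 − 7.4Q = 30.8 + 3.7Q → Q* = 2.0901, P* = 38.5333.
At the floor P = 48.5, quantity demanded = (54 − 48.5)/7.4 = 0.7432.
Sellers' marginal cost at Q' = 0.7432: 30.8 + 3.7·0.7432 = 33.5498.
ΔQ = 2.0901 − 0.7432 = 1.3469; wedge = 48.5 − 33.5498 = 14.9502.
Welfare loss = ½ × 1.3469 × 14.9502 = $10.07 thousand.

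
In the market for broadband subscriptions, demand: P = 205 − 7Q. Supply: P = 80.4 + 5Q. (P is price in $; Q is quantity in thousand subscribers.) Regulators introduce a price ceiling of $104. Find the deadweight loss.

$192.44 thousand

Competitive equilibrium: 205 − 7Q = 80.4 + 5Q → Q* = 10.3833, P* = 132.3167.
At the ceiling P = 104, quantity supplied = (104 − 80.4)/5 = 4.72.
Willingness to pay at Q' = 4.72: 205 − 7·4.72 = 171.96.
ΔQ = 10.3833 − 4.72 = 5.6633; wedge = 171.96 − 104 = 67.96.
Deadweight loss = ½ × 5.6633 × 67.96 = $192.44 thousand.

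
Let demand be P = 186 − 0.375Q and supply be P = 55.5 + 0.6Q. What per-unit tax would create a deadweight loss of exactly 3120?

78

Competitive equilibrium: 186 − 0.375Q = 55.5 + 0.6Q → Q* = 133.8462, P* = 135.8077.
A tax t gives ΔQ = t/0.975 and wedge t, so DWL = t²/1.95.
t²/1.95 = 3120 → t² = 6084 → t = 78.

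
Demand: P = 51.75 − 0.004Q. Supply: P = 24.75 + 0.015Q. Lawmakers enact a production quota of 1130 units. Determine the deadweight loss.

804.76

Competitive equilibrium: 51.75 − 0.004Q = 24.75 + 0.015Q → Q* = 1421.0526, P* = 46.0658.
At Q = 1130: demand price = 51.75 − 0.004·1130 = 47.23; supply price = 24.75 + 0.015·1130 = 41.7.
ΔQ = 1421.0526 − 1130 = 291.0526; wedge = 47.23 − 41.7 = 5.53.
Welfare loss = ½ × 291.0526 × 5.53 = 804.76.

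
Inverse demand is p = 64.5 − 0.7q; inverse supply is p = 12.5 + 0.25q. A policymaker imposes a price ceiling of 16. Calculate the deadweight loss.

788.26

Competitive equilibrium: 64.5 − 0.7q = 12.5 + 0.25q → q* = 54.7368, p* = 26.1842.
At the ceiling p = 16, quantity supplied = (16 − 12.5)/0.25 = 14.
Willingness to pay at q' = 14: 64.5 − 0.7·14 = 54.7.
Δq = 54.7368 − 14 = 40.7368; wedge = 54.7 − 16 = 38.7.
The triangle = ½ × 40.7368 × 38.7 = 788.26.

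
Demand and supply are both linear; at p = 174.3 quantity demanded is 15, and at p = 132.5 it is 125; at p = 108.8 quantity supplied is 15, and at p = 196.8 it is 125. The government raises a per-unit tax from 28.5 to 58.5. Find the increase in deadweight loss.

Demand slope = (132.5 − 174.3)/(125 − 15) = −0.38, so p = 180 − 0.38q.
Supply slope = (196.8 − 108.8)/(125 − 15) = 0.8, so p = 96.8 + 0.8q.
Competitive equilibrium: 180 − 0.38q = 96.8 + 0.8q → q* = 70.5085, p* = 153.2068.
For a per-unit tax t: Δq = t/1.18, so DWL = ½·t·(t/1.18) = t²/2.36.
At t = 28.5: DWL = 344.174. At t = 58.5: DWL = 1450.106.
Increase = 1450.106 − 344.174 = 1105.93.

1105.93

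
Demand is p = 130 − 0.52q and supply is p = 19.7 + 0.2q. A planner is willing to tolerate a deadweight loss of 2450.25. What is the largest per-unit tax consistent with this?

Competitive equilibrium: 130 − 0.52q = 19.7 + 0.2q → q* = 153.1944, p* = 50.3389.
A tax t gives Δq = t/0.72 and wedge t, so DWL = t²/1.44.
t²/1.44 = 2450.25 → t² = 3528.36 → t = 59.4.

59.4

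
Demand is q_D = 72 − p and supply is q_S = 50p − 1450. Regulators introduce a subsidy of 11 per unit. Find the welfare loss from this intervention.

59.31

In inverse form: demand p = 72 − q, supply p = 29 + 0.02q.
Competitive equilibrium: 72 − q = 29 + 0.02q → q* = 42.1569, p* = 29.8431.
The subsidy lowers effective supply by 11: p = 18 + 0.02q.
New quantity: 72 − q = 18 + 0.02q → q' = 52.9412.
Overproduction Δq = 52.9412 − 42.1569 = 10.7843; wedge = subsidy = 11.
DWL = ½ × 10.7843 × 11 = 59.31.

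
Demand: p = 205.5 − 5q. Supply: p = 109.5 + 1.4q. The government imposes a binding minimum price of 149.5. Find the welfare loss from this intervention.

46.208

Competitive equilibrium: 205.5 − 5q = 109.5 + 1.4q → q* = 15, p* = 130.5.
At the floor p = 149.5, quantity demanded = (205.5 − 149.5)/5 = 11.2.
Sellers' marginal cost at q' = 11.2: 109.5 + 1.4·11.2 = 125.18.
Δq = 15 − 11.2 = 3.8; wedge = 149.5 − 125.18 = 24.32.
The triangle = ½ × 3.8 × 24.32 = 46.208.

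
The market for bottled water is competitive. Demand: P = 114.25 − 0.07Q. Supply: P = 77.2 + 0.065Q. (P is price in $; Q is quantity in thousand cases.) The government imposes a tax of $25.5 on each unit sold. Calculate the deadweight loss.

Competitive equilibrium: 114.25 − 0.07Q = 77.2 + 0.065Q → Q* = 274.4444, P* = 95.0389.
With the tax, the buyer price exceeds the seller price by 25.5: (114.25 − 0.07Q) − (77.2 + 0.065Q) = 25.5 → Q' = 85.5556.
ΔQ = 274.4444 − 85.5556 = 188.8888; the wedge equals the tax, 25.5.
The triangle = ½ × 188.8888 × 25.5 = $2408.33 thousand.

$2408.33 thousand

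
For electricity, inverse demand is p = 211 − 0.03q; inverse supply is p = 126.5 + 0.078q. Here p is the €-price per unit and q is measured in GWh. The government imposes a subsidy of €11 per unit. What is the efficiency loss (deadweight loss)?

Competitive equilibrium: 211 − 0.03q = 126.5 + 0.078q → q* = 782.4074, p* = 187.5278.
The subsidy lowers effective supply by 11: p = 115.5 + 0.078q.
New quantity: 211 − 0.03q = 115.5 + 0.078q → q' = 884.2593.
Overproduction Δq = 884.2593 − 782.4074 = 101.8519; wedge = subsidy = 11.
DWL = ½ × 101.8519 × 11 = €560.19.

€560.19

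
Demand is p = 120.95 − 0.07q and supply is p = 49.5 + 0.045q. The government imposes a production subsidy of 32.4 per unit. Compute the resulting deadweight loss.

4564.17

Competitive equilibrium: 120.95 − 0.07q = 49.5 + 0.045q → q* = 621.30435, p* = 77.4587.
The subsidy lowers effective supply by 32.4: p = 17.1 + 0.045q.
New quantity: 120.95 − 0.07q = 17.1 + 0.045q → q' = 903.04348.
Overproduction Δq = 903.04348 − 621.30435 = 281.73913; wedge = subsidy = 32.4.
The triangle = ½ × 281.73913 × 32.4 = 4564.17.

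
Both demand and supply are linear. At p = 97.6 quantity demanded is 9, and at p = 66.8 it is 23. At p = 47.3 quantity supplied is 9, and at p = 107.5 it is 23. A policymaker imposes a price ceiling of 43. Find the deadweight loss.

Demand slope = (66.8 − 97.6)/(23 − 9) = −2.2, so p = 117.4 − 2.2q.
Supply slope = (107.5 − 47.3)/(23 − 9) = 4.3, so p = 8.6 + 4.3q.
Competitive equilibrium: 117.4 − 2.2q = 8.6 + 4.3q → q* = 16.7385, p* = 80.5754.
At the ceiling p = 43, quantity supplied = (43 − 8.6)/4.3 = 8.
Willingness to pay at q' = 8: 117.4 − 2.2·8 = 99.8.
Δq = 16.7385 − 8 = 8.7385; wedge = 99.8 − 43 = 56.8.
The triangle = ½ × 8.7385 × 56.8 = 248.17.

248.17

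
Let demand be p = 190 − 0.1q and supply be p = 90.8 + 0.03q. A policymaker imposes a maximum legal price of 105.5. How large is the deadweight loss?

Competitive equilibrium: 190 − 0.1q = 90.8 + 0.03q → q* = 763.07692, p* = 113.69231.
At the ceiling p = 105.5, quantity supplied = (105.5 − 90.8)/0.03 = 490.
Willingness to pay at q' = 490: 190 − 0.1·490 = 141.
Δq = 763.07692 − 490 = 273.07692; wedge = 141 − 105.5 = 35.5.
The triangle = ½ × 273.07692 × 35.5 = 4847.12.

4847.12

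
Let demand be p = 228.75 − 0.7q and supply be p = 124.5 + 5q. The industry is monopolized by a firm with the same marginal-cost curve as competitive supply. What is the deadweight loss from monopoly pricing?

11.40

Competitive equilibrium: 228.75 − 0.7q = 124.5 + 5q → q* = 18.2895, p* = 215.9474.
Marginal revenue: MR = 228.75 − 1.4q. Set MR = MC: 228.75 − 1.4q = 124.5 + 5q → q_m = 16.2891.
Price p_m = 228.75 − 0.7·16.2891 = 217.3476; MC(q_m) = 124.5 + 5·16.2891 = 205.9455.
Competitive q* = 18.2895, so Δq = 2.0004; wedge = 217.3476 − 205.9455 = 11.4021.
Welfare loss = ½ × 2.0004 × 11.4021 = 11.40.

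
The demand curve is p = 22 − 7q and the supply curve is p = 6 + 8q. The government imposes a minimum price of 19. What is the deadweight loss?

Competitive equilibrium: 22 − 7q = 6 + 8q → q* = 1.0667, p* = 14.5333.
At the floor p = 19, quantity demanded = (22 − 19)/7 = 0.4286.
Sellers' marginal cost at q' = 0.4286: 6 + 8·0.4286 = 9.4288.
Δq = 1.0667 − 0.4286 = 0.6381; wedge = 19 − 9.4288 = 9.5712.
Deadweight loss = ½ × 0.6381 × 9.5712 = 3.05.

3.05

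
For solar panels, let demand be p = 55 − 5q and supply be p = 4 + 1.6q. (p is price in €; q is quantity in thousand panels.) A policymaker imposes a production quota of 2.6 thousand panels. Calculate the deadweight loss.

€86.75 thousand

Competitive equilibrium: 55 − 5q = 4 + 1.6q → q* = 7.7273, p* = 16.3636.
At q = 2.6: demand price = 55 − 5·2.6 = 42; supply price = 4 + 1.6·2.6 = 8.16.
Δq = 7.7273 − 2.6 = 5.1273; wedge = 42 − 8.16 = 33.84.
The triangle = ½ × 5.1273 × 33.84 = €86.75 thousand.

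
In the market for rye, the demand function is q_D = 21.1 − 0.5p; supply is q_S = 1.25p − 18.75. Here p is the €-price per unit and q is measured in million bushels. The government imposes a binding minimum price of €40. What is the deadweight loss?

In inverse form: demand p = 42.2 − 2q, supply p = 15 + 0.8q.
Competitive equilibrium: 42.2 − 2q = 15 + 0.8q → q* = 9.7143, p* = 22.7714.
At the floor p = 40, quantity demanded = (42.2 − 40)/2 = 1.1.
Sellers' marginal cost at q' = 1.1: 15 + 0.8·1.1 = 15.88.
Δq = 9.7143 − 1.1 = 8.6143; wedge = 40 − 15.88 = 24.12.
Deadweight loss = ½ × 8.6143 × 24.12 = €103.89 million.

€103.89 million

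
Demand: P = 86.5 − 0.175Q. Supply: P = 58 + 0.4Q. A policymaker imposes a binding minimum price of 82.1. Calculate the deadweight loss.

171.48

Competitive equilibrium: 86.5 − 0.175Q = 58 + 0.4Q → Q* = 49.5652, P* = 77.8261.
At the floor P = 82.1, quantity demanded = (86.5 − 82.1)/0.175 = 25.1429.
Sellers' marginal cost at Q' = 25.1429: 58 + 0.4·25.1429 = 68.0572.
ΔQ = 49.5652 − 25.1429 = 24.4223; wedge = 82.1 − 68.0572 = 14.0428.
Welfare loss = ½ × 24.4223 × 14.0428 = 171.48.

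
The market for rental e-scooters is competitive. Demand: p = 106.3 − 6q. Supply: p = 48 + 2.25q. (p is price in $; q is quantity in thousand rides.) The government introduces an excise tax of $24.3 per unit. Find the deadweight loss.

Competitive equilibrium: 106.3 − 6q = 48 + 2.25q → q* = 7.0667, p* = 63.9.
With the tax, the buyer price exceeds the seller price by 24.3: (106.3 − 6q) − (48 + 2.25q) = 24.3 → q' = 4.1212.
Δq = 7.0667 − 4.1212 = 2.9455; the wedge equals the tax, 24.3.
Deadweight loss = ½ × 2.9455 × 24.3 = $35.79 thousand.

$35.79 thousand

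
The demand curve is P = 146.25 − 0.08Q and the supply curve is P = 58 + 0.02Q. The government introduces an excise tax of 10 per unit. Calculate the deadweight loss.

500

Competitive equilibrium: 146.25 − 0.08Q = 58 + 0.02Q → Q* = 882.5, P* = 75.65.
With the tax, the buyer price exceeds the seller price by 10: (146.25 − 0.08Q) − (58 + 0.02Q) = 10 → Q' = 782.5.
ΔQ = 882.5 − 782.5 = 100; the wedge equals the tax, 10.
The triangle = ½ × 100 × 10 = 500.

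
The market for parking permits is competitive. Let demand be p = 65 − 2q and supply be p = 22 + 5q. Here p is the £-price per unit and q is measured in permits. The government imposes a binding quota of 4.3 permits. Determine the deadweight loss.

£11.89

Competitive equilibrium: 65 − 2q = 22 + 5q → q* = 6.1429, p* = 52.7143.
At q = 4.3: demand price = 65 − 2·4.3 = 56.4; supply price = 22 + 5·4.3 = 43.5.
Δq = 6.1429 − 4.3 = 1.8429; wedge = 56.4 − 43.5 = 12.9.
The triangle = ½ × 1.8429 × 12.9 = £11.89.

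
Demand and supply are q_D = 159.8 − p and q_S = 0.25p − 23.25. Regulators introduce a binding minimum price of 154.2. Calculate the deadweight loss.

150.544

In inverse form: demand p = 159.8 − q, supply p = 93 + 4q.
Competitive equilibrium: 159.8 − q = 93 + 4q → q* = 13.36, p* = 146.44.
At the floor p = 154.2, quantity demanded = (159.8 − 154.2)/1 = 5.6.
Sellers' marginal cost at q' = 5.6: 93 + 4·5.6 = 115.4.
Δq = 13.36 − 5.6 = 7.76; wedge = 154.2 − 115.4 = 38.8.
Welfare loss = ½ × 7.76 × 38.8 = 150.544.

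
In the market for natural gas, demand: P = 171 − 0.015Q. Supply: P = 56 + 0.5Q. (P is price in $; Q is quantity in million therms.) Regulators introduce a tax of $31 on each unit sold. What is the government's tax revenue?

$5056.31 million

Competitive equilibrium: 171 − 0.015Q = 56 + 0.5Q → Q* = 223.301, P* = 167.6505.
With the tax, the buyer price exceeds the seller price by 31: (171 − 0.015Q) − (56 + 0.5Q) = 31 → Q' = 163.1068.
Tax revenue = 31 × 163.1068 = $5056.31 million.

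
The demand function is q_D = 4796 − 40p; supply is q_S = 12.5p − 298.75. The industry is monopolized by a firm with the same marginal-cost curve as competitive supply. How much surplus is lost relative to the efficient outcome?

1622.99

In inverse form: demand p = 119.9 − 0.025q, supply p = 23.9 + 0.08q.
Competitive equilibrium: 119.9 − 0.025q = 23.9 + 0.08q → q* = 914.28571, p* = 97.04286.
Marginal revenue: MR = 119.9 − 0.05q. Set MR = MC: 119.9 − 0.05q = 23.9 + 0.08q → q_m = 738.46154.
Price p_m = 119.9 − 0.025·738.46154 = 101.43846; MC(q_m) = 23.9 + 0.08·738.46154 = 82.97692.
Competitive q* = 914.28571, so Δq = 175.82417; wedge = 101.43846 − 82.97692 = 18.46154.
Deadweight loss = ½ × 175.82417 × 18.46154 = 1622.99.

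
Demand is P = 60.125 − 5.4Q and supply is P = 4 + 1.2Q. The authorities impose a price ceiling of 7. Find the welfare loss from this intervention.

118.95

Competitive equilibrium: 60.125 − 5.4Q = 4 + 1.2Q → Q* = 8.5038, P* = 14.2045.
At the ceiling P = 7, quantity supplied = (7 − 4)/1.2 = 2.5.
Willingness to pay at Q' = 2.5: 60.125 − 5.4·2.5 = 46.625.
ΔQ = 8.5038 − 2.5 = 6.0038; wedge = 46.625 − 7 = 39.625.
DWL = ½ × 6.0038 × 39.625 = 118.95.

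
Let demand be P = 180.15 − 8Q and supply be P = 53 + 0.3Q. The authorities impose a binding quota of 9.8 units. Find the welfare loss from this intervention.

Competitive equilibrium: 180.15 − 8Q = 53 + 0.3Q → Q* = 15.3193, P* = 57.5958.
At Q = 9.8: demand price = 180.15 − 8·9.8 = 101.75; supply price = 53 + 0.3·9.8 = 55.94.
ΔQ = 15.3193 − 9.8 = 5.5193; wedge = 101.75 − 55.94 = 45.81.
Welfare loss = ½ × 5.5193 × 45.81 = 126.42.

126.42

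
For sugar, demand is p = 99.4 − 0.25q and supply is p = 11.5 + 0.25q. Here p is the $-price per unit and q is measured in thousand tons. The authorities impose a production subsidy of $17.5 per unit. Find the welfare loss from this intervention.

$306.25 thousand

Competitive equilibrium: 99.4 − 0.25q = 11.5 + 0.25q → q* = 175.8, p* = 55.45.
The subsidy lowers effective supply by 17.5: p = 0.25q − 6.
New quantity: 99.4 − 0.25q = 0.25q − 6 → q' = 210.8.
Overproduction Δq = 210.8 − 175.8 = 35; wedge = subsidy = 17.5.
Welfare loss = ½ × 35 × 17.5 = $306.25 thousand.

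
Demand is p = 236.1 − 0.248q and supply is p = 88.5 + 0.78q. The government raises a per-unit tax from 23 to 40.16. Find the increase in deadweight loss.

527.15

Competitive equilibrium: 236.1 − 0.248q = 88.5 + 0.78q → q* = 143.5798, p* = 200.4922.
For a per-unit tax t: Δq = t/1.028, so DWL = ½·t·(t/1.028) = t²/2.056.
At t = 23: DWL = 257.296. At t = 40.16: DWL = 784.448.
Increase = 784.448 − 257.296 = 527.15.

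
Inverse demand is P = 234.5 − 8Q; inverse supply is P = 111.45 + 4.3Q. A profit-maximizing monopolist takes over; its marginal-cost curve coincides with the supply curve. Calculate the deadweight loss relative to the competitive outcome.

Competitive equilibrium: 234.5 − 8Q = 111.45 + 4.3Q → Q* = 10.0041, P* = 154.4675.
Marginal revenue: MR = 234.5 − 16Q. Set MR = MC: 234.5 − 16Q = 111.45 + 4.3Q → Q_m = 6.0616.
Price P_m = 234.5 − 8·6.0616 = 186.0072; MC(Q_m) = 111.45 + 4.3·6.0616 = 137.5149.
Competitive Q* = 10.0041, so ΔQ = 3.9425; wedge = 186.0072 − 137.5149 = 48.4923.
Welfare loss = ½ × 3.9425 × 48.4923 = 95.59.

95.59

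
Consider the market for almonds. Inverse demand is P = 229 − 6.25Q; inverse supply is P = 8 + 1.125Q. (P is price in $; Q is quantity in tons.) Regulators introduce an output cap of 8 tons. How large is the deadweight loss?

Competitive equilibrium: 229 − 6.25Q = 8 + 1.125Q → Q* = 29.9661, P* = 41.7119.
At Q = 8: demand price = 229 − 6.25·8 = 179; supply price = 8 + 1.125·8 = 17.
ΔQ = 29.9661 − 8 = 21.9661; wedge = 179 − 17 = 162.
DWL = ½ × 21.9661 × 162 = $1779.25.

$1779.25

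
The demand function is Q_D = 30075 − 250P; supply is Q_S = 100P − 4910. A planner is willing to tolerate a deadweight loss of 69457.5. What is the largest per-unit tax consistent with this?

In inverse form: demand P = 120.3 − 0.004Q, supply P = 49.1 + 0.01Q.
Competitive equilibrium: 120.3 − 0.004Q = 49.1 + 0.01Q → Q* = 5085.7143, P* = 99.9571.
A tax t gives ΔQ = t/0.014 and wedge t, so DWL = t²/0.028.
t²/0.028 = 69457.5 → t² = 1944.81 → t = 44.1.

44.1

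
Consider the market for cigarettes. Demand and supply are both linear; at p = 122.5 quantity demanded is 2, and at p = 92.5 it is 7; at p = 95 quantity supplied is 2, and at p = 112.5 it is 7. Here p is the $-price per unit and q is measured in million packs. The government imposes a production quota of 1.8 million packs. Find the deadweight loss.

Demand slope = (92.5 − 122.5)/(7 − 2) = −6, so p = 134.5 − 6q.
Supply slope = (112.5 − 95)/(7 − 2) = 3.5, so p = 88 + 3.5q.
Competitive equilibrium: 134.5 − 6q = 88 + 3.5q → q* = 4.8947, p* = 105.1316.
At q = 1.8: demand price = 134.5 − 6·1.8 = 123.7; supply price = 88 + 3.5·1.8 = 94.3.
Δq = 4.8947 − 1.8 = 3.0947; wedge = 123.7 − 94.3 = 29.4.
The triangle = ½ × 3.0947 × 29.4 = $45.49 million.

$45.49 million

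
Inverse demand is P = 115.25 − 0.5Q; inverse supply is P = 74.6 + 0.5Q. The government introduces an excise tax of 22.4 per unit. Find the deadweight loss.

Competitive equilibrium: 115.25 − 0.5Q = 74.6 + 0.5Q → Q* = 40.65, P* = 94.925.
With the tax, the buyer price exceeds the seller price by 22.4: (115.25 − 0.5Q) − (74.6 + 0.5Q) = 22.4 → Q' = 18.25.
ΔQ = 40.65 − 18.25 = 22.4; the wedge equals the tax, 22.4.
Welfare loss = ½ × 22.4 × 22.4 = 250.88.

250.88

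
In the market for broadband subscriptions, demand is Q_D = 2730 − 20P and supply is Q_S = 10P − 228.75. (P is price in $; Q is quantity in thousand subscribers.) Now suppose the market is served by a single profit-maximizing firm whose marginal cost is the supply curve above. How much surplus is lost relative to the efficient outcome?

$2689.72 thousand

In inverse form: demand P = 136.5 − 0.05Q, supply P = 22.875 + 0.1Q.
Competitive equilibrium: 136.5 − 0.05Q = 22.875 + 0.1Q → Q* = 757.5, P* = 98.625.
Marginal revenue: MR = 136.5 − 0.1Q. Set MR = MC: 136.5 − 0.1Q = 22.875 + 0.1Q → Q_m = 568.125.
Price P_m = 136.5 − 0.05·568.125 = 108.0938; MC(Q_m) = 22.875 + 0.1·568.125 = 79.6875.
Competitive Q* = 757.5, so ΔQ = 189.375; wedge = 108.0938 − 79.6875 = 28.4063.
The triangle = ½ × 189.375 × 28.4063 = $2689.72 thousand.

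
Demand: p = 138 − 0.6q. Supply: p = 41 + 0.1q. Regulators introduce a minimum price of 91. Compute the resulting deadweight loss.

Competitive equilibrium: 138 − 0.6q = 41 + 0.1q → q* = 138.5714, p* = 54.8571.
At the floor p = 91, quantity demanded = (138 − 91)/0.6 = 78.3333.
Sellers' marginal cost at q' = 78.3333: 41 + 0.1·78.3333 = 48.8333.
Δq = 138.5714 − 78.3333 = 60.2381; wedge = 91 − 48.8333 = 42.1667.
DWL = ½ × 60.2381 × 42.1667 = 1270.02.

1270.02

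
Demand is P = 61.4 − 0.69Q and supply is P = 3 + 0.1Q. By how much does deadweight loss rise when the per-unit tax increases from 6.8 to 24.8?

Competitive equilibrium: 61.4 − 0.69Q = 3 + 0.1Q → Q* = 73.9241, P* = 10.3924.
For a per-unit tax t: ΔQ = t/0.79, so DWL = ½·t·(t/0.79) = t²/1.58.
At t = 6.8: DWL = 29.266. At t = 24.8: DWL = 389.266.
Increase = 389.266 − 29.266 = 360.

360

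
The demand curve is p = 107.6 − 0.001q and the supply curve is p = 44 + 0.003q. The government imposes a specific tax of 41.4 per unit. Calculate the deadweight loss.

214245

Competitive equilibrium: 107.6 − 0.001q = 44 + 0.003q → q* = 15900, p* = 91.7.
With the tax, the buyer price exceeds the seller price by 41.4: (107.6 − 0.001q) − (44 + 0.003q) = 41.4 → q' = 5550.
Δq = 15900 − 5550 = 10350; the wedge equals the tax, 41.4.
Deadweight loss = ½ × 10350 × 41.4 = 214245.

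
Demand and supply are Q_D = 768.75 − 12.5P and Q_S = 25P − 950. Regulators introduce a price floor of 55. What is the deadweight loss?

787.76

In inverse form: demand P = 61.5 − 0.08Q, supply P = 38 + 0.04Q.
Competitive equilibrium: 61.5 − 0.08Q = 38 + 0.04Q → Q* = 195.8333, P* = 45.8333.
At the floor P = 55, quantity demanded = (61.5 − 55)/0.08 = 81.25.
Sellers' marginal cost at Q' = 81.25: 38 + 0.04·81.25 = 41.25.
ΔQ = 195.8333 − 81.25 = 114.5833; wedge = 55 − 41.25 = 13.75.
Welfare loss = ½ × 114.5833 × 13.75 = 787.76.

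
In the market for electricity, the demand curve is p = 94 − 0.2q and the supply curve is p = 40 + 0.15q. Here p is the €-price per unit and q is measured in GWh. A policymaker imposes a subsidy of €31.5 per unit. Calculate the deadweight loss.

Competitive equilibrium: 94 − 0.2q = 40 + 0.15q → q* = 154.2857, p* = 63.1429.
The subsidy lowers effective supply by 31.5: p = 8.5 + 0.15q.
New quantity: 94 − 0.2q = 8.5 + 0.15q → q' = 244.2857.
Overproduction Δq = 244.2857 − 154.2857 = 90; wedge = subsidy = 31.5.
Deadweight loss = ½ × 90 × 31.5 = €1417.50.

€1417.50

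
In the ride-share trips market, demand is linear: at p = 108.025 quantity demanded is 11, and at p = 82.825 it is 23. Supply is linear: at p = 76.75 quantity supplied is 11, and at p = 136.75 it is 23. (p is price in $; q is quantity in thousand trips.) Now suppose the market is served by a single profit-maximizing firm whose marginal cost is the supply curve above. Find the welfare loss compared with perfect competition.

$43.89 thousand

Demand slope = (82.825 − 108.025)/(23 − 11) = −2.1, so p = 131.125 − 2.1q.
Supply slope = (136.75 − 76.75)/(23 − 11) = 5, so p = 21.75 + 5q.
Competitive equilibrium: 131.125 − 2.1q = 21.75 + 5q → q* = 15.4049, p* = 98.7746.
Marginal revenue: MR = 131.125 − 4.2q. Set MR = MC: 131.125 − 4.2q = 21.75 + 5q → q_m = 11.8886.
Price p_m = 131.125 − 2.1·11.8886 = 106.1589; MC(q_m) = 21.75 + 5·11.8886 = 81.193.
Competitive q* = 15.4049, so Δq = 3.5163; wedge = 106.1589 − 81.193 = 24.9659.
DWL = ½ × 3.5163 × 24.9659 = $43.89 thousand.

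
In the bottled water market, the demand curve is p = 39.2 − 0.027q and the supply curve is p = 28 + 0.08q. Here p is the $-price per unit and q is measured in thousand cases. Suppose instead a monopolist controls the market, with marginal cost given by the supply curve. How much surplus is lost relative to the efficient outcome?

$23.80 thousand

Competitive equilibrium: 39.2 − 0.027q = 28 + 0.08q → q* = 104.6729, p* = 36.3738.
Marginal revenue: MR = 39.2 − 0.054q. Set MR = MC: 39.2 − 0.054q = 28 + 0.08q → q_m = 83.5821.
Price p_m = 39.2 − 0.027·83.5821 = 36.9433; MC(q_m) = 28 + 0.08·83.5821 = 34.6866.
Competitive q* = 104.6729, so Δq = 21.0908; wedge = 36.9433 − 34.6866 = 2.2567.
Welfare loss = ½ × 21.0908 × 2.2567 = $23.80 thousand.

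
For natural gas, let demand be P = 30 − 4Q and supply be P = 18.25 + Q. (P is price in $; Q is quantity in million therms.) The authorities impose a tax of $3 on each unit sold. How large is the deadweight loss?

$0.90 million

Competitive equilibrium: 30 − 4Q = 18.25 + Q → Q* = 2.35, P* = 20.6.
With the tax, the buyer price exceeds the seller price by 3: (30 − 4Q) − (18.25 + Q) = 3 → Q' = 1.75.
ΔQ = 2.35 − 1.75 = 0.6; the wedge equals the tax, 3.
DWL = ½ × 0.6 × 3 = $0.90 million.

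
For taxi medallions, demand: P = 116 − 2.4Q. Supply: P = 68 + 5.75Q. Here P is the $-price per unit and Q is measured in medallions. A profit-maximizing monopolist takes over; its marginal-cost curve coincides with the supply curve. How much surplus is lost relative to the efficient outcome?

$7.31

Competitive equilibrium: 116 − 2.4Q = 68 + 5.75Q → Q* = 5.8896, P* = 101.865.
Marginal revenue: MR = 116 − 4.8Q. Set MR = MC: 116 − 4.8Q = 68 + 5.75Q → Q_m = 4.5498.
Price P_m = 116 − 2.4·4.5498 = 105.0805; MC(Q_m) = 68 + 5.75·4.5498 = 94.1614.
Competitive Q* = 5.8896, so ΔQ = 1.3398; wedge = 105.0805 − 94.1614 = 10.9191.
Welfare loss = ½ × 1.3398 × 10.9191 = $7.31.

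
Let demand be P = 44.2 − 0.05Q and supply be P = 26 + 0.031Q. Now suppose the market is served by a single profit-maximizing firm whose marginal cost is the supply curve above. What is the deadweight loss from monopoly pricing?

Competitive equilibrium: 44.2 − 0.05Q = 26 + 0.031Q → Q* = 224.6914, P* = 32.9654.
Marginal revenue: MR = 44.2 − 0.1Q. Set MR = MC: 44.2 − 0.1Q = 26 + 0.031Q → Q_m = 138.9313.
Price P_m = 44.2 − 0.05·138.9313 = 37.2534; MC(Q_m) = 26 + 0.031·138.9313 = 30.3069.
Competitive Q* = 224.6914, so ΔQ = 85.7601; wedge = 37.2534 − 30.3069 = 6.9465.
DWL = ½ × 85.7601 × 6.9465 = 297.87.

297.87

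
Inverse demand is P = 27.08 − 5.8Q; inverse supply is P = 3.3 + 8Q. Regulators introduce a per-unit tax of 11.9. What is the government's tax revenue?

Competitive equilibrium: 27.08 − 5.8Q = 3.3 + 8Q → Q* = 1.7232, P* = 17.0855.
With the tax, the buyer price exceeds the seller price by 11.9: (27.08 − 5.8Q) − (3.3 + 8Q) = 11.9 → Q' = 0.8609.
Tax revenue = 11.9 × 0.8609 = 10.24.

10.24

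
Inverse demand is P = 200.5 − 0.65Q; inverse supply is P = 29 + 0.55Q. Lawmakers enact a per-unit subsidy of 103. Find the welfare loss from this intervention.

Competitive equilibrium: 200.5 − 0.65Q = 29 + 0.55Q → Q* = 142.91667, P* = 107.60417.
The subsidy lowers effective supply by 103: P = 0.55Q − 74.
New quantity: 200.5 − 0.65Q = 0.55Q − 74 → Q' = 228.75.
Overproduction ΔQ = 228.75 − 142.91667 = 85.83333; wedge = subsidy = 103.
Deadweight loss = ½ × 85.83333 × 103 = 4420.42.

4420.42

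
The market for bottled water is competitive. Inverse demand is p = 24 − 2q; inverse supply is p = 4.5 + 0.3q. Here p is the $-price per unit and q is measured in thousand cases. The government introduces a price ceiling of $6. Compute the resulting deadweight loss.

Competitive equilibrium: 24 − 2q = 4.5 + 0.3q → q* = 8.4783, p* = 7.0435.
At the ceiling p = 6, quantity supplied = (6 − 4.5)/0.3 = 5.
Willingness to pay at q' = 5: 24 − 2·5 = 14.
Δq = 8.4783 − 5 = 3.4783; wedge = 14 − 6 = 8.
Welfare loss = ½ × 3.4783 × 8 = $13.91 thousand.

$13.91 thousand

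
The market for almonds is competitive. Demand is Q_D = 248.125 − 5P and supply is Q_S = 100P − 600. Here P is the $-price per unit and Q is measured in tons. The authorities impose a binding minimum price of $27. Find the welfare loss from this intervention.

$939.92

In inverse form: demand P = 49.625 − 0.2Q, supply P = 6 + 0.01Q.
Competitive equilibrium: 49.625 − 0.2Q = 6 + 0.01Q → Q* = 207.7381, P* = 8.0774.
At the floor P = 27, quantity demanded = (49.625 − 27)/0.2 = 113.125.
Sellers' marginal cost at Q' = 113.125: 6 + 0.01·113.125 = 7.1313.
ΔQ = 207.7381 − 113.125 = 94.6131; wedge = 27 − 7.1313 = 19.8687.
The triangle = ½ × 94.6131 × 19.8687 = $939.92.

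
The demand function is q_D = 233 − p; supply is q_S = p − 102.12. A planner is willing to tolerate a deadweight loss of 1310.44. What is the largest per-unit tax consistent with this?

72.4

In inverse form: demand p = 233 − q, supply p = 102.12 + q.
Competitive equilibrium: 233 − q = 102.12 + q → q* = 65.44, p* = 167.56.
A tax t gives Δq = t/2 and wedge t, so DWL = t²/4.
t²/4 = 1310.44 → t² = 5241.76 → t = 72.4.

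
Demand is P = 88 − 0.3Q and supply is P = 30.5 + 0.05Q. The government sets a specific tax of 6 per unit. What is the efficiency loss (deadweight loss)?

Competitive equilibrium: 88 − 0.3Q = 30.5 + 0.05Q → Q* = 164.2857, P* = 38.7143.
With the tax, the buyer price exceeds the seller price by 6: (88 − 0.3Q) − (30.5 + 0.05Q) = 6 → Q' = 147.1429.
ΔQ = 164.2857 − 147.1429 = 17.1428; the wedge equals the tax, 6.
The triangle = ½ × 17.1428 × 6 = 51.43.

51.43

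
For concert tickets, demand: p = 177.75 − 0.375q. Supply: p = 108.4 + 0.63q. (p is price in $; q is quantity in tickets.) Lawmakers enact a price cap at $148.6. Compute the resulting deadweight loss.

$13.56

Competitive equilibrium: 177.75 − 0.375q = 108.4 + 0.63q → q* = 69.005, p* = 151.8731.
At the ceiling p = 148.6, quantity supplied = (148.6 − 108.4)/0.63 = 63.8095.
Willingness to pay at q' = 63.8095: 177.75 − 0.375·63.8095 = 153.8214.
Δq = 69.005 − 63.8095 = 5.1955; wedge = 153.8214 − 148.6 = 5.2214.
DWL = ½ × 5.1955 × 5.2214 = $13.56.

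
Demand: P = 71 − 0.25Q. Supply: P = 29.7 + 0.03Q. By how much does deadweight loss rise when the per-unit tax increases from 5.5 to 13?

247.77

Competitive equilibrium: 71 − 0.25Q = 29.7 + 0.03Q → Q* = 147.5, P* = 34.125.
For a per-unit tax t: ΔQ = t/0.28, so DWL = ½·t·(t/0.28) = t²/0.56.
At t = 5.5: DWL = 54.018. At t = 13: DWL = 301.786.
Increase = 301.786 − 54.018 = 247.77.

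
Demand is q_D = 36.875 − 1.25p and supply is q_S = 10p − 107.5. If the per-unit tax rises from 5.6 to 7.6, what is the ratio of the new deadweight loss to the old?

In inverse form: demand p = 29.5 − 0.8q, supply p = 10.75 + 0.1q.
Competitive equilibrium: 29.5 − 0.8q = 10.75 + 0.1q → q* = 20.8333, p* = 12.8333.
For a per-unit tax t: Δq = t/0.9, so DWL = ½·t·(t/0.9) = t²/1.8.
At t = 5.6: DWL = 17.422. At t = 7.6: DWL = 32.089.
Ratio = (7.6/5.6)² = 1.842.

1.842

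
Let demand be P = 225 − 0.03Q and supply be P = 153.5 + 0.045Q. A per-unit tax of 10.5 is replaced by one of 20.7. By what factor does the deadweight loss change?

3.887

Competitive equilibrium: 225 − 0.03Q = 153.5 + 0.045Q → Q* = 953.3333, P* = 196.4.
For a per-unit tax t: ΔQ = t/0.075, so DWL = ½·t·(t/0.075) = t²/0.15.
At t = 10.5: DWL = 735. At t = 20.7: DWL = 2856.6.
Ratio = (20.7/10.5)² = 3.887.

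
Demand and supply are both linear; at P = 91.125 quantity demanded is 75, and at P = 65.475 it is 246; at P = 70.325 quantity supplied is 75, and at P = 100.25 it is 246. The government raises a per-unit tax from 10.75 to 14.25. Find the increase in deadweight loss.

134.62

Demand slope = (65.475 − 91.125)/(246 − 75) = −0.15, so P = 102.375 − 0.15Q.
Supply slope = (100.25 − 70.325)/(246 − 75) = 0.175, so P = 57.2 + 0.175Q.
Competitive equilibrium: 102.375 − 0.15Q = 57.2 + 0.175Q → Q* = 139, P* = 81.525.
For a per-unit tax t: ΔQ = t/0.325, so DWL = ½·t·(t/0.325) = t²/0.65.
At t = 10.75: DWL = 177.788. At t = 14.25: DWL = 312.404.
Increase = 312.404 − 177.788 = 134.62.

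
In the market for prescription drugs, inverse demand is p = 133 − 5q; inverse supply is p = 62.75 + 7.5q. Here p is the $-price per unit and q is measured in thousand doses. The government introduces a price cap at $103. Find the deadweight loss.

$0.40 thousand

Competitive equilibrium: 133 − 5q = 62.75 + 7.5q → q* = 5.62, p* = 104.9.
At the ceiling p = 103, quantity supplied = (103 − 62.75)/7.5 = 5.3667.
Willingness to pay at q' = 5.3667: 133 − 5·5.3667 = 106.1665.
Δq = 5.62 − 5.3667 = 0.2533; wedge = 106.1665 − 103 = 3.1665.
Deadweight loss = ½ × 0.2533 × 3.1665 = $0.40 thousand.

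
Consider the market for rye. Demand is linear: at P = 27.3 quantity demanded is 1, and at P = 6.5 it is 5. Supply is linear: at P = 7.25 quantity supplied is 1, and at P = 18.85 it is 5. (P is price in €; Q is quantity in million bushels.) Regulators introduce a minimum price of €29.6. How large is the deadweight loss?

€34.48 million

Demand slope = (6.5 − 27.3)/(5 − 1) = −5.2, so P = 32.5 − 5.2Q.
Supply slope = (18.85 − 7.25)/(5 − 1) = 2.9, so P = 4.35 + 2.9Q.
Competitive equilibrium: 32.5 − 5.2Q = 4.35 + 2.9Q → Q* = 3.4753, P* = 14.4284.
At the floor P = 29.6, quantity demanded = (32.5 − 29.6)/5.2 = 0.5577.
Sellers' marginal cost at Q' = 0.5577: 4.35 + 2.9·0.5577 = 5.9673.
ΔQ = 3.4753 − 0.5577 = 2.9176; wedge = 29.6 − 5.9673 = 23.6327.
DWL = ½ × 2.9176 × 23.6327 = €34.48 million.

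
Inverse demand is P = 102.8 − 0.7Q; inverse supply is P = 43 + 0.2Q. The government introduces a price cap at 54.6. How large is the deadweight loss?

Competitive equilibrium: 102.8 − 0.7Q = 43 + 0.2Q → Q* = 66.4444, P* = 56.2889.
At the ceiling P = 54.6, quantity supplied = (54.6 − 43)/0.2 = 58.
Willingness to pay at Q' = 58: 102.8 − 0.7·58 = 62.2.
ΔQ = 66.4444 − 58 = 8.4444; wedge = 62.2 − 54.6 = 7.6.
The triangle = ½ × 8.4444 × 7.6 = 32.09.

32.09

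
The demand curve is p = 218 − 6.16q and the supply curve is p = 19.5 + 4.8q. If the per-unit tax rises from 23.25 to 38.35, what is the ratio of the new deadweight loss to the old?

Competitive equilibrium: 218 − 6.16q = 19.5 + 4.8q → q* = 18.1113, p* = 106.4343.
For a per-unit tax t: Δq = t/10.96, so DWL = ½·t·(t/10.96) = t²/21.92.
At t = 23.25: DWL = 24.661. At t = 38.35: DWL = 67.095.
Ratio = (38.35/23.25)² = 2.721.

2.721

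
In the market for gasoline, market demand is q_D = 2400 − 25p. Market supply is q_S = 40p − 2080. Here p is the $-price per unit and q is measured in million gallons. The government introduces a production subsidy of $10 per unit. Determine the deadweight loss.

$769.23 million

In inverse form: demand p = 96 − 0.04q, supply p = 52 + 0.025q.
Competitive equilibrium: 96 − 0.04q = 52 + 0.025q → q* = 676.9231, p* = 68.9231.
The subsidy lowers effective supply by 10: p = 42 + 0.025q.
New quantity: 96 − 0.04q = 42 + 0.025q → q' = 830.7692.
Overproduction Δq = 830.7692 − 676.9231 = 153.8461; wedge = subsidy = 10.
DWL = ½ × 153.8461 × 10 = $769.23 million.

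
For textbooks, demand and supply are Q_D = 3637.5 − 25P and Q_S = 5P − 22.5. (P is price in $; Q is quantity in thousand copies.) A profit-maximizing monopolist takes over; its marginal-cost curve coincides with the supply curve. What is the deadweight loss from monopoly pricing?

$845.28 thousand

In inverse form: demand P = 145.5 − 0.04Q, supply P = 4.5 + 0.2Q.
Competitive equilibrium: 145.5 − 0.04Q = 4.5 + 0.2Q → Q* = 587.5, P* = 122.
Marginal revenue: MR = 145.5 − 0.08Q. Set MR = MC: 145.5 − 0.08Q = 4.5 + 0.2Q → Q_m = 503.5714.
Price P_m = 145.5 − 0.04·503.5714 = 125.3571; MC(Q_m) = 4.5 + 0.2·503.5714 = 105.2143.
Competitive Q* = 587.5, so ΔQ = 83.9286; wedge = 125.3571 − 105.2143 = 20.1428.
Deadweight loss = ½ × 83.9286 × 20.1428 = $845.28 thousand.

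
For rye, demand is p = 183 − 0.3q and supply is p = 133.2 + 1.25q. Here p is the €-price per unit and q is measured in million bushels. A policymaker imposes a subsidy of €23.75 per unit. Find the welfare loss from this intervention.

Competitive equilibrium: 183 − 0.3q = 133.2 + 1.25q → q* = 32.129, p* = 173.3613.
The subsidy lowers effective supply by 23.75: p = 109.45 + 1.25q.
New quantity: 183 − 0.3q = 109.45 + 1.25q → q' = 47.4516.
Overproduction Δq = 47.4516 − 32.129 = 15.3226; wedge = subsidy = 23.75.
Deadweight loss = ½ × 15.3226 × 23.75 = €181.96 million.

€181.96 million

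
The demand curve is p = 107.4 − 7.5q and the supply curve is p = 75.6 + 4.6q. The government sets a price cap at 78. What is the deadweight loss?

Competitive equilibrium: 107.4 − 7.5q = 75.6 + 4.6q → q* = 2.6281, p* = 87.6893.
At the ceiling p = 78, quantity supplied = (78 − 75.6)/4.6 = 0.5217.
Willingness to pay at q' = 0.5217: 107.4 − 7.5·0.5217 = 103.4873.
Δq = 2.6281 − 0.5217 = 2.1064; wedge = 103.4873 − 78 = 25.4873.
DWL = ½ × 2.1064 × 25.4873 = 26.84.

26.84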